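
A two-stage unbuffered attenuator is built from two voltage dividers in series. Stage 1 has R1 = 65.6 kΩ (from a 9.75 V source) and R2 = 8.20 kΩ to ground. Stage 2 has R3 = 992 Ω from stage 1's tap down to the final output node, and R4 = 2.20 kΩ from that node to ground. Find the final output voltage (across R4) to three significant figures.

Stage 2 presents R3+R4 = 3192 Ω as a load on stage 1's tap.
Stage 1's lower leg becomes R2‖(R3+R4) = 2298 Ω, so V_mid = 9.75 × 2298/67900 = 0.3299 V.
Stage 2 is itself unloaded: V_out = V_mid × R4/(R3+R4) = 0.3299 × 2200/3192 = 0.227 V.

V_out ≈ 0.227 V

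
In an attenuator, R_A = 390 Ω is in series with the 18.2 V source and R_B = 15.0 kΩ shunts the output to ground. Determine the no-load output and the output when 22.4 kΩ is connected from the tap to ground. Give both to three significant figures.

Unloaded: 17.7 V; loaded: 17.4 V

Open-circuit: V = 18.2 × 15000/(390 + 15000) = 17.7 V.
With the load, R_B becomes R_B‖R_L = 8984 Ω, so V = 18.2 × 8984/9374 = 17.4 V.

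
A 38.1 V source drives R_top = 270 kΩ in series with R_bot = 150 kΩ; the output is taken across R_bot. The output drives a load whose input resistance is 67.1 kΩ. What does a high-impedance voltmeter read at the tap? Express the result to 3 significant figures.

V_out ≈ 5.58 V

The load sits in parallel with R_bot: R_bot‖R_L = (150 × 67.1) / (150 + 67.1) = 46.36 kΩ.
V_out = 38.1 × 46.36 / (270 + 46.36) = 38.1 × 46.36/316.4 = 5.58 V.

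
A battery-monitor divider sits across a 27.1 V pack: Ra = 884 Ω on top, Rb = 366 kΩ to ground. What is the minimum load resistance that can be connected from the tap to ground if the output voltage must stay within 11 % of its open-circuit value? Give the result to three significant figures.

Output resistance R_th = Ra‖Rb = (884 × 366000)/366900 = 881.9 Ω.
The fractional drop is R_th/(R_th + R_L); requiring this ≤ 0.110 gives R_L ≥ R_th(1/0.110 − 1) = 881.9 × 8.091 = 7.14 kΩ.

R_L(min) ≈ 7.14 kΩ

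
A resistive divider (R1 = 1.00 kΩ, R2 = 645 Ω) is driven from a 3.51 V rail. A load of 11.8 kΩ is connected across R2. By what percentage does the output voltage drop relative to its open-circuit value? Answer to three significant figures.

The divider's output (Thévenin) resistance is R1‖R2 = 392.1 Ω.
Fractional drop under load = R_th/(R_th + R_L) = 392.1 / (392.1 + 11800) = 0.03216.
So the output falls by 3.22 %.

3.22 %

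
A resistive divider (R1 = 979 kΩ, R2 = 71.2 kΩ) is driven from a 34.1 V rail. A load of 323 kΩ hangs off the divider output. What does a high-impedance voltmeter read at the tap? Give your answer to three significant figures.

The load sits in parallel with R2: R2‖R_L = (71.2 × 323) / (71.2 + 323) = 58.34 kΩ.
V_out = 34.1 × 58.34 / (979 + 58.34) = 34.1 × 58.34/1037 = 1.92 V.
(Unloaded it would have been 2.31 V.)

V_out ≈ 1.92 V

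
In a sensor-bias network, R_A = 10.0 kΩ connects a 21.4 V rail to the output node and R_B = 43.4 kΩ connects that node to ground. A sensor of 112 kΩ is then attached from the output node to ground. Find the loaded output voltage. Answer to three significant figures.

The load sits in parallel with R_B: R_B‖R_L = (43.4 × 112) / (43.4 + 112) = 31.28 kΩ.
V_out = 21.4 × 31.28 / (10.0 + 31.28) = 21.4 × 31.28/41.28 = 16.2 V.
(Unloaded it would have been 17.4 V.)

V_out ≈ 16.2 V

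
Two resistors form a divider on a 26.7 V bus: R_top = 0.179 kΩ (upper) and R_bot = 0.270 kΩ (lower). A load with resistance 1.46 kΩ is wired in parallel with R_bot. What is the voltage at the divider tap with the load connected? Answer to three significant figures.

The load sits in parallel with R_bot: R_bot‖R_L = (270 × 1460) / (270 + 1460) = 227.9 Ω.
V_out = 26.7 × 227.9 / (179 + 227.9) = 26.7 × 227.9/406.9 = 15.0 V.

V_out ≈ 15.0 V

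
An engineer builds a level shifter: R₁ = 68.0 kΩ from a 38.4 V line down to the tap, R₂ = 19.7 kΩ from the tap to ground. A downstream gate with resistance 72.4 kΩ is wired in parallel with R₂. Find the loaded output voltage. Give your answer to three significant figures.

The load sits in parallel with R₂: R₂‖R_L = (19.7 × 72.4) / (19.7 + 72.4) = 15.49 kΩ.
V_out = 38.4 × 15.49 / (68.0 + 15.49) = 38.4 × 15.49/83.49 = 7.12 V.
(Unloaded it would have been 8.63 V.)

V_out ≈ 7.12 V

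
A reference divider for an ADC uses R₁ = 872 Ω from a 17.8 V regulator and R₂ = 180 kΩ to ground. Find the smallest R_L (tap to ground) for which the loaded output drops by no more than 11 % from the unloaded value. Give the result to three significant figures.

R_L(min) ≈ 7.02 kΩ

Output resistance R_th = R₁‖R₂ = (872 × 180000)/180900 = 867.8 Ω.
The fractional drop is R_th/(R_th + R_L); requiring this ≤ 0.110 gives R_L ≥ R_th(1/0.110 − 1) = 867.8 × 8.091 = 7.02 kΩ.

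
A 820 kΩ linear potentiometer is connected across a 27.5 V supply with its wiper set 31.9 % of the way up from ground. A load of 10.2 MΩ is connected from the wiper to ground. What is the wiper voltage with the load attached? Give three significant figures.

The wiper splits the pot into (1−α)R = 558.4 kΩ above and αR = 261.6 kΩ below.
Lower section ‖ load = 255.0 kΩ.
V_wiper = 27.5 × 255.0/(558.4 + 255.0) = 8.62 V.

V ≈ 8.62 V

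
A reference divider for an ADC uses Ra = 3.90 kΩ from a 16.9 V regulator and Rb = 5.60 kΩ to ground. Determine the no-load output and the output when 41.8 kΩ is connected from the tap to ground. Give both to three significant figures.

Unloaded: 9.96 V; loaded: 9.44 V

Open-circuit: V = 16.9 × 5.60/(3.90 + 5.60) = 9.96 V.
With the load, Rb becomes Rb‖R_L = 4.938 kΩ, so V = 16.9 × 4.938/8.838 = 9.44 V.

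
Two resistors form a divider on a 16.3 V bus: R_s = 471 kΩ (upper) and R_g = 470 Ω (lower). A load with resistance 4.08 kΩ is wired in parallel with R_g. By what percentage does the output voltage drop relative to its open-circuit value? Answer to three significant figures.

Unloaded V = 16.3 × 470/471500 = 0.016249 V.
Loaded: R_g‖R_L = 421.5 Ω, giving V = 16.3 × 421.5/471400 = 0.014572 V.
Drop = (0.016249 − 0.014572) / 0.016249 = 10.3 %.

10.3 %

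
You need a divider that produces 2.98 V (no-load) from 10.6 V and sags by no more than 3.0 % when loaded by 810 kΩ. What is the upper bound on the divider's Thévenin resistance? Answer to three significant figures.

Loading drop = R_th/(R_th + R_L) ≤ 0.0300, so R_th ≤ R_L · ε/(1−ε) = 810 kΩ × 0.0300/0.9700 = 25.1 kΩ.

R_th ≤ 25.1 kΩ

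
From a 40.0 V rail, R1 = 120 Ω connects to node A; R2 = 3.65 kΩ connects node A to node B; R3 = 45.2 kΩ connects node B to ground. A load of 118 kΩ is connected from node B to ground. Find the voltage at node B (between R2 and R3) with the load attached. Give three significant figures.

V ≈ 35.9 V

At node B, R3 is in parallel with the load: R3‖R_L = 32680 Ω.
Below node A the resistance is R2 + (R3‖R_L) = 36330 Ω, so V_A = 40.0 × 36330/36450 = 39.87 V.
Then V_B = V_A × (R3‖R_L)/(R2 + R3‖R_L) = 39.87 × 32680/36330 = 35.9 V.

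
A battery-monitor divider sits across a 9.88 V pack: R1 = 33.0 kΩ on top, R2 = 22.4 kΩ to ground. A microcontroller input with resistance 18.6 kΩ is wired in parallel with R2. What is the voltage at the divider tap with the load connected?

The load sits in parallel with R2: R2‖R_L = (22.4 × 18.6) / (22.4 + 18.6) = 10.16 kΩ.
V_out = 9.88 × 10.16 / (33.0 + 10.16) = 9.88 × 10.16/43.16 = 2.33 V.

V_out ≈ 2.33 V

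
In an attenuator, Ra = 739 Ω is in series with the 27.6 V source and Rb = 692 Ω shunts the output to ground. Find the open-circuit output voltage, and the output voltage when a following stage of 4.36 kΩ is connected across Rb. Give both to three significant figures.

Unloaded: 13.3 V; loaded: 12.3 V

Open-circuit: V = 27.6 × 692/(739 + 692) = 13.3 V.
With the load, Rb becomes Rb‖R_L = 597.2 Ω, so V = 27.6 × 597.2/1336 = 12.3 V.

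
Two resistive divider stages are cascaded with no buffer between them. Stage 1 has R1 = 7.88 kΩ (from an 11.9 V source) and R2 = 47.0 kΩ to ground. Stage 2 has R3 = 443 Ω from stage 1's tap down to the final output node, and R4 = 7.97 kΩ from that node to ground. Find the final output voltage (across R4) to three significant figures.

V_out ≈ 5.36 V

Stage 2 presents R3+R4 = 8413 Ω as a load on stage 1's tap.
Stage 1's lower leg becomes R2‖(R3+R4) = 7136 Ω, so V_mid = 11.9 × 7136/15020 = 5.655 V.
Stage 2 is itself unloaded: V_out = V_mid × R4/(R3+R4) = 5.655 × 7970/8413 = 5.36 V.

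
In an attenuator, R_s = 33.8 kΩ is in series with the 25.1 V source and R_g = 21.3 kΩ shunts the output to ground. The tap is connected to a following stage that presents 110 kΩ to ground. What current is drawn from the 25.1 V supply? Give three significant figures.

I ≈ 0.486 mA

R_g‖R_L = 17.84 kΩ, so the source sees R_s + R_g‖R_L = 51.64 kΩ.
I = 25.1 V / 51.64 kΩ = 0.486 mA.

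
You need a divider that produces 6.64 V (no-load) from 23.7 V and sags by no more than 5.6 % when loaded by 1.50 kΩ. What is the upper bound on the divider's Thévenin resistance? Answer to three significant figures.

R_th ≤ 89.0 Ω

Loading drop = R_th/(R_th + R_L) ≤ 0.0560, so R_th ≤ R_L · ε/(1−ε) = 1.50 kΩ × 0.0560/0.9440 = 89.0 Ω.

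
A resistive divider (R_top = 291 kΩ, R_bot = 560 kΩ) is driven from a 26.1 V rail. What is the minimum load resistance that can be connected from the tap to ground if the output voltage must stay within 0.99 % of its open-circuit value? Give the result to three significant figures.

R_L(min) ≈ 19.2 MΩ

Output resistance R_th = R_top‖R_bot = (291 × 560)/851.0 = 191.5 kΩ.
The fractional drop is R_th/(R_th + R_L); requiring this ≤ 0.00990 gives R_L ≥ R_th(1/0.00990 − 1) = 191.5 × 100.0 = 19.2 MΩ.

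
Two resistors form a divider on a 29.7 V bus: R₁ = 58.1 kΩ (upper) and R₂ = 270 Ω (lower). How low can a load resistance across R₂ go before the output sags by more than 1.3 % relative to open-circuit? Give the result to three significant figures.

Output resistance R_th = R₁‖R₂ = (58100 × 270)/58370 = 268.8 Ω.
The fractional drop is R_th/(R_th + R_L); requiring this ≤ 0.0130 gives R_L ≥ R_th(1/0.0130 − 1) = 268.8 × 75.92 = 20.4 kΩ.

R_L(min) ≈ 20.4 kΩ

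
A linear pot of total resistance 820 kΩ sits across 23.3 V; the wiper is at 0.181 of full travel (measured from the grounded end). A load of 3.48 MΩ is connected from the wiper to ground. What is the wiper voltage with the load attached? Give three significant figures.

V ≈ 4.07 V

The wiper splits the pot into (1−α)R = 671.6 kΩ above and αR = 148.4 kΩ below.
Lower section ‖ load = 142.3 kΩ.
V_wiper = 23.3 × 142.3/(671.6 + 142.3) = 4.07 V.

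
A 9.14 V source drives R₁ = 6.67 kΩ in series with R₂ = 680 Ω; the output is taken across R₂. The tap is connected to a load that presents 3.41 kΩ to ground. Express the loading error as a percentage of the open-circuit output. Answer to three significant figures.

Unloaded V = 9.14 × 680/7350 = 0.8456 V.
Loaded: R₂‖R_L = 566.9 Ω, giving V = 9.14 × 566.9/7237 = 0.7160 V.
Drop = (0.8456 − 0.7160) / 0.8456 = 15.3 %.

15.3 %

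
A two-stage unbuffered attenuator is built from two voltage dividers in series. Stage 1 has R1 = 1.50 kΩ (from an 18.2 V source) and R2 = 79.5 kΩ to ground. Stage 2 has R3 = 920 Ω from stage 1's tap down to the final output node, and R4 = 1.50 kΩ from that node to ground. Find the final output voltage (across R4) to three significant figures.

Stage 2 presents R3+R4 = 2420 Ω as a load on stage 1's tap.
Stage 1's lower leg becomes R2‖(R3+R4) = 2349 Ω, so V_mid = 18.2 × 2349/3849 = 11.11 V.
Stage 2 is itself unloaded: V_out = V_mid × R4/(R3+R4) = 11.11 × 1500/2420 = 6.88 V.

V_out ≈ 6.88 V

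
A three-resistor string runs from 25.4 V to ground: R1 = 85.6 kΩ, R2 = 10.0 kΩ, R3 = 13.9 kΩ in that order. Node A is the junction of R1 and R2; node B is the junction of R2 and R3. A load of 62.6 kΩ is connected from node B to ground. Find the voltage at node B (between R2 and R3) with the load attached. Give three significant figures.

V ≈ 2.70 V

At node B, R3 is in parallel with the load: R3‖R_L = 11.37 kΩ.
Below node A the resistance is R2 + (R3‖R_L) = 21.37 kΩ, so V_A = 25.4 × 21.37/107.0 = 5.075 V.
Then V_B = V_A × (R3‖R_L)/(R2 + R3‖R_L) = 5.075 × 11.37/21.37 = 2.70 V.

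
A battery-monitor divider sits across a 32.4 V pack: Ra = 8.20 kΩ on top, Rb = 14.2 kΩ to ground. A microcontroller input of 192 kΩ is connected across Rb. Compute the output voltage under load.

V_out ≈ 20.0 V

The load sits in parallel with Rb: Rb‖R_L = (14.2 × 192) / (14.2 + 192) = 13.22 kΩ.
V_out = 32.4 × 13.22 / (8.20 + 13.22) = 32.4 × 13.22/21.42 = 20.0 V.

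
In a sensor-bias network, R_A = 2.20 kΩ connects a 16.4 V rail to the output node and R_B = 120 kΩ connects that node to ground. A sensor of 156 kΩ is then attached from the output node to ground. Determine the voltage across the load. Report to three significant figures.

V_out ≈ 15.9 V

The load sits in parallel with R_B: R_B‖R_L = (120 × 156) / (120 + 156) = 67.83 kΩ.
V_out = 16.4 × 67.83 / (2.20 + 67.83) = 16.4 × 67.83/70.03 = 15.9 V.
(Unloaded it would have been 16.1 V.)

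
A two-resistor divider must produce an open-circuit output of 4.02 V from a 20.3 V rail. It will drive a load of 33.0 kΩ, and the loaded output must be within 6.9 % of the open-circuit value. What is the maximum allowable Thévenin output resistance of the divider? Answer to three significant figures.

Loading drop = R_th/(R_th + R_L) ≤ 0.0690, so R_th ≤ R_L · ε/(1−ε) = 33.0 kΩ × 0.0690/0.9310 = 2.45 kΩ.

R_th ≤ 2.45 kΩ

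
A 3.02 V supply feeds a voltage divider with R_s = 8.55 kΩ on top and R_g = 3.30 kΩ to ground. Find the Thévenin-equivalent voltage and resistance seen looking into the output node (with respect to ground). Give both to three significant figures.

V_th = 0.841 V, R_th = 2.38 kΩ

V_th is the open-circuit tap voltage: 3.02 × 3.30/(8.55 + 3.30) = 0.841 V.
With the supply zeroed, R_s and R_g appear in parallel from the tap: R_th = R_s‖R_g = (8.55 × 3.30)/11.85 = 2.38 kΩ.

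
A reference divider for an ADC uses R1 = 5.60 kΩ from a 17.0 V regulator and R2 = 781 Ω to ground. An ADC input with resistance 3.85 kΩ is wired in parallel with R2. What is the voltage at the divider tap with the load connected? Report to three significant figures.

The load sits in parallel with R2: R2‖R_L = (781 × 3850) / (781 + 3850) = 649.3 Ω.
V_out = 17.0 × 649.3 / (5600 + 649.3) = 17.0 × 649.3/6249 = 1.77 V.

V_out ≈ 1.77 V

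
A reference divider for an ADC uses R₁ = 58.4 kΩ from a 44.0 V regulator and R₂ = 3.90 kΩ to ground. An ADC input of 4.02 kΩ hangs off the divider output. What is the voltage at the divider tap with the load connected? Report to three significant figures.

V_out ≈ 1.44 V

The load sits in parallel with R₂: R₂‖R_L = (3.90 × 4.02) / (3.90 + 4.02) = 1.980 kΩ.
V_out = 44.0 × 1.980 / (58.4 + 1.980) = 44.0 × 1.980/60.38 = 1.44 V.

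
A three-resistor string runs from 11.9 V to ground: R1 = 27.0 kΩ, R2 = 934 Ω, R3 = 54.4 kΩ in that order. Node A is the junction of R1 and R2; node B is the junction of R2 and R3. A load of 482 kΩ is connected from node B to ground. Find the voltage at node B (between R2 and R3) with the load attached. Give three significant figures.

V ≈ 7.57 V

At node B, R3 is in parallel with the load: R3‖R_L = 48880 Ω.
Below node A the resistance is R2 + (R3‖R_L) = 49820 Ω, so V_A = 11.9 × 49820/76820 = 7.717 V.
Then V_B = V_A × (R3‖R_L)/(R2 + R3‖R_L) = 7.717 × 48880/49820 = 7.57 V.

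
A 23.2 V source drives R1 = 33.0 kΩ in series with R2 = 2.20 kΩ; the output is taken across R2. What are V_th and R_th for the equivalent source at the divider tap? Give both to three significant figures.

V_th is the open-circuit tap voltage: 23.2 × 2.20/(33.0 + 2.20) = 1.45 V.
With the supply zeroed, R1 and R2 appear in parallel from the tap: R_th = R1‖R2 = (33.0 × 2.20)/35.20 = 2.06 kΩ.

V_th = 1.45 V, R_th = 2.06 kΩ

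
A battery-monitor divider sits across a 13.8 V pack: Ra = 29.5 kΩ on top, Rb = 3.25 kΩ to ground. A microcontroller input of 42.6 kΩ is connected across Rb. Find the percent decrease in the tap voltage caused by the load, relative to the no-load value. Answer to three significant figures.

The divider's output (Thévenin) resistance is Ra‖Rb = 2.927 kΩ.
Fractional drop under load = R_th/(R_th + R_L) = 2.927 / (2.927 + 42.6) = 0.06430.
So the output falls by 6.43 %.

6.43 %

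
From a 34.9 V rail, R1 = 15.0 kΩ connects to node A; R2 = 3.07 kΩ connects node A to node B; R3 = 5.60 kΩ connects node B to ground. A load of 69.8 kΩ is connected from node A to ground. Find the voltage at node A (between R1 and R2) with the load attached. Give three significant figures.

Below node A the series string R2+R3 = 8.670 kΩ sits in parallel with the 69.8 kΩ load: 7.712 kΩ.
V_A = 34.9 × 7.712/(15.0 + 7.712) = 11.9 V.

V ≈ 11.9 V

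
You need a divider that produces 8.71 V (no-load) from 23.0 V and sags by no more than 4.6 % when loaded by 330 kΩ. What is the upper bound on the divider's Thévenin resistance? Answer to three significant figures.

Loading drop = R_th/(R_th + R_L) ≤ 0.0460, so R_th ≤ R_L · ε/(1−ε) = 330 kΩ × 0.0460/0.9540 = 15.9 kΩ.
(Any R1, R2 with R2/(R1+R2) = 0.379 and R1‖R2 ≤ 15.9 kΩ will meet the spec.)

R_th ≤ 15.9 kΩ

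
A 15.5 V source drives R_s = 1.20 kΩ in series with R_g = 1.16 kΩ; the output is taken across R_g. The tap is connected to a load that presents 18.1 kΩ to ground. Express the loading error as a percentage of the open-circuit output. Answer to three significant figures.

3.16 %

The divider's output (Thévenin) resistance is R_s‖R_g = 0.5898 kΩ.
Fractional drop under load = R_th/(R_th + R_L) = 0.5898 / (0.5898 + 18.1) = 0.03156.
So the output falls by 3.16 %.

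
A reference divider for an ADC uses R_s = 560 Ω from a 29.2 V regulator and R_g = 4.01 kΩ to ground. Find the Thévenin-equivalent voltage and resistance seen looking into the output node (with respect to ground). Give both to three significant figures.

V_th = 25.6 V, R_th = 491 Ω

V_th is the open-circuit tap voltage: 29.2 × 4010/(560 + 4010) = 25.6 V.
With the supply zeroed, R_s and R_g appear in parallel from the tap: R_th = R_s‖R_g = (560 × 4010)/4570 = 491 Ω.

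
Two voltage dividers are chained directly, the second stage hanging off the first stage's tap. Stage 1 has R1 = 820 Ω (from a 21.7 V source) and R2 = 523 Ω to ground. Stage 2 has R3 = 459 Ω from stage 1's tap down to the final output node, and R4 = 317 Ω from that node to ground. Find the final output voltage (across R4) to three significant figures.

Stage 2 presents R3+R4 = 776.0 Ω as a load on stage 1's tap.
Stage 1's lower leg becomes R2‖(R3+R4) = 312.4 Ω, so V_mid = 21.7 × 312.4/1132 = 5.987 V.
Stage 2 is itself unloaded: V_out = V_mid × R4/(R3+R4) = 5.987 × 317/776.0 = 2.45 V.

V_out ≈ 2.45 V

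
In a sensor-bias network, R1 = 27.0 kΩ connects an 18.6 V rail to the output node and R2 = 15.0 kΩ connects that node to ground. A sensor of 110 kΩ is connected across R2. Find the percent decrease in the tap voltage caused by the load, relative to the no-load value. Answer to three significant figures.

The divider's output (Thévenin) resistance is R1‖R2 = 9.643 kΩ.
Fractional drop under load = R_th/(R_th + R_L) = 9.643 / (9.643 + 110) = 0.08060.
So the output falls by 8.06 %.

8.06 %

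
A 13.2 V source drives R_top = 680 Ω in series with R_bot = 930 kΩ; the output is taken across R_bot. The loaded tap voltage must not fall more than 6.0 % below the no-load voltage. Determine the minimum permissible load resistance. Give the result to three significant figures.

Output resistance R_th = R_top‖R_bot = (680 × 930000)/930700 = 679.5 Ω.
The fractional drop is R_th/(R_th + R_L); requiring this ≤ 0.0600 gives R_L ≥ R_th(1/0.0600 − 1) = 679.5 × 15.67 = 10.6 kΩ.

R_L(min) ≈ 10.6 kΩ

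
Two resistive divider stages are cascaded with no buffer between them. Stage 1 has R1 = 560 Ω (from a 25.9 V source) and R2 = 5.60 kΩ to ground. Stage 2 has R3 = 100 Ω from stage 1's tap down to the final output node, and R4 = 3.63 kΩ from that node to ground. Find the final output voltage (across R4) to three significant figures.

Stage 2 presents R3+R4 = 3730 Ω as a load on stage 1's tap.
Stage 1's lower leg becomes R2‖(R3+R4) = 2239 Ω, so V_mid = 25.9 × 2239/2799 = 20.72 V.
Stage 2 is itself unloaded: V_out = V_mid × R4/(R3+R4) = 20.72 × 3630/3730 = 20.2 V.

V_out ≈ 20.2 V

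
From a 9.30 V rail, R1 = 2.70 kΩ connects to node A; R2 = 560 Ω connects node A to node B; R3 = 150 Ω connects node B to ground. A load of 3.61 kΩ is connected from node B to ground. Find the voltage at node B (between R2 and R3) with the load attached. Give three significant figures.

V ≈ 0.393 V

At node B, R3 is in parallel with the load: R3‖R_L = 144.0 Ω.
Below node A the resistance is R2 + (R3‖R_L) = 704.0 Ω, so V_A = 9.30 × 704.0/3404 = 1.923 V.
Then V_B = V_A × (R3‖R_L)/(R2 + R3‖R_L) = 1.923 × 144.0/704.0 = 0.393 V.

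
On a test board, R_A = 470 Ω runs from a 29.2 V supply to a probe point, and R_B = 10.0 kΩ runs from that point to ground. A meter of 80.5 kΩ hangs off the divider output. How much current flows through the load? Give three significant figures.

R_B‖R_L = 8895 Ω; V_out = 29.2 × 8895/9365 = 27.73 V.
I_L = V_out / R_L = 27.73 / 80.5 kΩ = 0.345 mA.

I_L ≈ 0.345 mA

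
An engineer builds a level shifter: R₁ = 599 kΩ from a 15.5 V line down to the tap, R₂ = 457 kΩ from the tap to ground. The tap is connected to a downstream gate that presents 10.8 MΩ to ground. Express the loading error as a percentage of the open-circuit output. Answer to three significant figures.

The divider's output (Thévenin) resistance is R₁‖R₂ = 259.2 kΩ.
Fractional drop under load = R_th/(R_th + R_L) = 259.2 / (259.2 + 10800) = 0.02344.
So the output falls by 2.34 %.

2.34 %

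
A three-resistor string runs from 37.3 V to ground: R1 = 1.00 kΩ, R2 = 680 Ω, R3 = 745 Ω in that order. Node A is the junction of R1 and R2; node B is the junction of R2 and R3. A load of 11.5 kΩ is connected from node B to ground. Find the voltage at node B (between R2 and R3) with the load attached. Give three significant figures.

At node B, R3 is in parallel with the load: R3‖R_L = 699.7 Ω.
Below node A the resistance is R2 + (R3‖R_L) = 1380 Ω, so V_A = 37.3 × 1380/2380 = 21.63 V.
Then V_B = V_A × (R3‖R_L)/(R2 + R3‖R_L) = 21.63 × 699.7/1380 = 11.0 V.

V ≈ 11.0 V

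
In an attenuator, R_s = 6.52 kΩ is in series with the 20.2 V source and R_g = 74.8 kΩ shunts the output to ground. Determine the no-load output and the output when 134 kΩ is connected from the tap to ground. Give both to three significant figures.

Unloaded: 18.6 V; loaded: 17.8 V

Open-circuit: V = 20.2 × 74.8/(6.52 + 74.8) = 18.6 V.
With the load, R_g becomes R_g‖R_L = 48.00 kΩ, so V = 20.2 × 48.00/54.52 = 17.8 V.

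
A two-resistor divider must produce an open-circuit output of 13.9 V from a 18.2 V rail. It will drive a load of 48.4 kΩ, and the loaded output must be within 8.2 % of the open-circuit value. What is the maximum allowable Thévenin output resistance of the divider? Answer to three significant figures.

R_th ≤ 4.32 kΩ

Loading drop = R_th/(R_th + R_L) ≤ 0.0820, so R_th ≤ R_L · ε/(1−ε) = 48.4 kΩ × 0.0820/0.9180 = 4.32 kΩ.
(Any R1, R2 with R2/(R1+R2) = 0.764 and R1‖R2 ≤ 4.32 kΩ will meet the spec.)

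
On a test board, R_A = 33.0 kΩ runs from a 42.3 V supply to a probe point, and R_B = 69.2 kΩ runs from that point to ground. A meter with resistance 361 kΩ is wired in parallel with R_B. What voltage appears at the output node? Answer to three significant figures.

V_out ≈ 27.0 V

The load sits in parallel with R_B: R_B‖R_L = (69.2 × 361) / (69.2 + 361) = 58.07 kΩ.
V_out = 42.3 × 58.07 / (33.0 + 58.07) = 42.3 × 58.07/91.07 = 27.0 V.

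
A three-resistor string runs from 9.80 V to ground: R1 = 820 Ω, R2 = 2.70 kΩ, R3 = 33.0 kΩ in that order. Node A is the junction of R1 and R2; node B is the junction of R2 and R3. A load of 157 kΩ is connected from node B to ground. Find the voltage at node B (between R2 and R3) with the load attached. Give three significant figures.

V ≈ 8.68 V

At node B, R3 is in parallel with the load: R3‖R_L = 27270 Ω.
Below node A the resistance is R2 + (R3‖R_L) = 29970 Ω, so V_A = 9.80 × 29970/30790 = 9.539 V.
Then V_B = V_A × (R3‖R_L)/(R2 + R3‖R_L) = 9.539 × 27270/29970 = 8.68 V.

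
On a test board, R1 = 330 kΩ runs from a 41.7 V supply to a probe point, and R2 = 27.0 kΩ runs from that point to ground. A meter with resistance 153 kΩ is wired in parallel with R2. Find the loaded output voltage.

V_out ≈ 2.71 V

The load sits in parallel with R2: R2‖R_L = (27.0 × 153) / (27.0 + 153) = 22.95 kΩ.
V_out = 41.7 × 22.95 / (330 + 22.95) = 41.7 × 22.95/352.9 = 2.71 V.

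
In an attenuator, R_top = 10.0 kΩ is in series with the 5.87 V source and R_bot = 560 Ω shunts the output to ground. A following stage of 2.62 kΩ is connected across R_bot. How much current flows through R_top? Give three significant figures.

I ≈ 0.561 mA

R_bot‖R_L = 461.4 Ω, so the source sees R_top + R_bot‖R_L = 10460 Ω.
I = 5.87 V / 10460 Ω = 0.561 mA.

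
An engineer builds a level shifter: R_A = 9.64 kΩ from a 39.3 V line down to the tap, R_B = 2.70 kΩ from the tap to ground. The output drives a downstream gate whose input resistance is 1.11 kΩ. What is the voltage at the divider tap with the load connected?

The load sits in parallel with R_B: R_B‖R_L = (2.70 × 1.11) / (2.70 + 1.11) = 0.7866 kΩ.
V_out = 39.3 × 0.7866 / (9.64 + 0.7866) = 39.3 × 0.7866/10.43 = 2.96 V.

V_out ≈ 2.96 V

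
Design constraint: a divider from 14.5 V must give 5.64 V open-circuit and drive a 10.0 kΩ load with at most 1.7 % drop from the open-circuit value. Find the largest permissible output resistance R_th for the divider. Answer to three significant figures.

Loading drop = R_th/(R_th + R_L) ≤ 0.0170, so R_th ≤ R_L · ε/(1−ε) = 10.0 kΩ × 0.0170/0.9830 = 173 Ω.
(Any R1, R2 with R2/(R1+R2) = 0.389 and R1‖R2 ≤ 173 Ω will meet the spec.)

R_th ≤ 173 Ω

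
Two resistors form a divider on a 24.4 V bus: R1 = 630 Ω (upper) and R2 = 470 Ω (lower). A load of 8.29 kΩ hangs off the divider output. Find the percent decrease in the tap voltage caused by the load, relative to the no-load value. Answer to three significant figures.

The divider's output (Thévenin) resistance is R1‖R2 = 269.2 Ω.
Fractional drop under load = R_th/(R_th + R_L) = 269.2 / (269.2 + 8290) = 0.03145.
So the output falls by 3.14 %.

3.14 %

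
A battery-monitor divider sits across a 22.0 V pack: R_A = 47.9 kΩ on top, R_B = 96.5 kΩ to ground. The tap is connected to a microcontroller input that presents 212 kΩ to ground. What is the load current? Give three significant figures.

I_L ≈ 0.0603 mA

R_B‖R_L = 66.31 kΩ; V_out = 22.0 × 66.31/114.2 = 12.77 V.
I_L = V_out / R_L = 12.77 / 212 kΩ = 0.0603 mA.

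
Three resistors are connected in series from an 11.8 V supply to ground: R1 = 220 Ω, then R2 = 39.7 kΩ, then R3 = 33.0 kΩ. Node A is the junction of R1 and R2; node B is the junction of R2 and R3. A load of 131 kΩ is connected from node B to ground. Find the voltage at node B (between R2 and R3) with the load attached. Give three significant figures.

V ≈ 4.69 V

At node B, R3 is in parallel with the load: R3‖R_L = 26360 Ω.
Below node A the resistance is R2 + (R3‖R_L) = 66060 Ω, so V_A = 11.8 × 66060/66280 = 11.76 V.
Then V_B = V_A × (R3‖R_L)/(R2 + R3‖R_L) = 11.76 × 26360/66060 = 4.69 V.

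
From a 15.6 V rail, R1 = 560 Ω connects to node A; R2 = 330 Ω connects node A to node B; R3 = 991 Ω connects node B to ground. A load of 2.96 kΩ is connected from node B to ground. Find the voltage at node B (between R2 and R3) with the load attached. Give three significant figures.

V ≈ 7.09 V

At node B, R3 is in parallel with the load: R3‖R_L = 742.4 Ω.
Below node A the resistance is R2 + (R3‖R_L) = 1072 Ω, so V_A = 15.6 × 1072/1632 = 10.25 V.
Then V_B = V_A × (R3‖R_L)/(R2 + R3‖R_L) = 10.25 × 742.4/1072 = 7.09 V.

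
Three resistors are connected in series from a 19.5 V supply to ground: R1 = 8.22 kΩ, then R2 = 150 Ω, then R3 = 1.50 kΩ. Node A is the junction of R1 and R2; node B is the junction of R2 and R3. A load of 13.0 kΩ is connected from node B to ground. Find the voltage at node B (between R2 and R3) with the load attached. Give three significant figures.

V ≈ 2.70 V

At node B, R3 is in parallel with the load: R3‖R_L = 1345 Ω.
Below node A the resistance is R2 + (R3‖R_L) = 1495 Ω, so V_A = 19.5 × 1495/9715 = 3.000 V.
Then V_B = V_A × (R3‖R_L)/(R2 + R3‖R_L) = 3.000 × 1345/1495 = 2.70 V.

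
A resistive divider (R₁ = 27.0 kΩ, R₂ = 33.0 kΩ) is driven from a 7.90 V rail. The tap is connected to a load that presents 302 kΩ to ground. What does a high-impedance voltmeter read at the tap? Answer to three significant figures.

V_out ≈ 4.14 V

The load sits in parallel with R₂: R₂‖R_L = (33.0 × 302) / (33.0 + 302) = 29.75 kΩ.
V_out = 7.90 × 29.75 / (27.0 + 29.75) = 7.90 × 29.75/56.75 = 4.14 V.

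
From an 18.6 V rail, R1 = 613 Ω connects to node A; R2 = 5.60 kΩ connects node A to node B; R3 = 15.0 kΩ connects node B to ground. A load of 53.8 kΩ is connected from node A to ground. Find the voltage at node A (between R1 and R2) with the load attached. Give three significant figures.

Below node A the series string R2+R3 = 20600 Ω sits in parallel with the 53800 Ω load: 14900 Ω.
V_A = 18.6 × 14900/(613 + 14900) = 17.9 V.

V ≈ 17.9 V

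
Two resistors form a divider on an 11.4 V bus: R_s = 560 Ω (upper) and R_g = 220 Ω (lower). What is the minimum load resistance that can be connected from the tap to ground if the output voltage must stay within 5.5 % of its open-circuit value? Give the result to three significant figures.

R_L(min) ≈ 2.71 kΩ

Output resistance R_th = R_s‖R_g = (560 × 220)/780.0 = 157.9 Ω.
The fractional drop is R_th/(R_th + R_L); requiring this ≤ 0.0550 gives R_L ≥ R_th(1/0.0550 − 1) = 157.9 × 17.18 = 2.71 kΩ.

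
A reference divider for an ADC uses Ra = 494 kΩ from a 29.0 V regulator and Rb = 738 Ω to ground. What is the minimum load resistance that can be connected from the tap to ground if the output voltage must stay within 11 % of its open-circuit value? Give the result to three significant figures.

Output resistance R_th = Ra‖Rb = (494000 × 738)/494700 = 736.9 Ω.
The fractional drop is R_th/(R_th + R_L); requiring this ≤ 0.110 gives R_L ≥ R_th(1/0.110 − 1) = 736.9 × 8.091 = 5.96 kΩ.

R_L(min) ≈ 5.96 kΩ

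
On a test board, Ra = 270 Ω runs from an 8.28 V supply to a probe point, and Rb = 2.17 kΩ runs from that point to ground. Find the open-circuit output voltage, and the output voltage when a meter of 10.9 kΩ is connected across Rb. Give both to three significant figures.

Open-circuit: V = 8.28 × 2170/(270 + 2170) = 7.36 V.
With the load, Rb becomes Rb‖R_L = 1810 Ω, so V = 8.28 × 1810/2080 = 7.21 V.

Unloaded: 7.36 V; loaded: 7.21 V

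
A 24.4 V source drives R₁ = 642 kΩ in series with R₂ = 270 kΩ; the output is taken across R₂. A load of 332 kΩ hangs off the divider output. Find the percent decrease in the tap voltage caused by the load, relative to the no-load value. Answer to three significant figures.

The divider's output (Thévenin) resistance is R₁‖R₂ = 190.1 kΩ.
Fractional drop under load = R_th/(R_th + R_L) = 190.1 / (190.1 + 332) = 0.3641.
So the output falls by 36.4 %.

36.4 %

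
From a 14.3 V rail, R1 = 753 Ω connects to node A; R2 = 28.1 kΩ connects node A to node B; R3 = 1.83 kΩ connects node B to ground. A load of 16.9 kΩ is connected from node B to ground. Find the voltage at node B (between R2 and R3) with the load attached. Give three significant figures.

At node B, R3 is in parallel with the load: R3‖R_L = 1651 Ω.
Below node A the resistance is R2 + (R3‖R_L) = 29750 Ω, so V_A = 14.3 × 29750/30500 = 13.95 V.
Then V_B = V_A × (R3‖R_L)/(R2 + R3‖R_L) = 13.95 × 1651/29750 = 0.774 V.

V ≈ 0.774 V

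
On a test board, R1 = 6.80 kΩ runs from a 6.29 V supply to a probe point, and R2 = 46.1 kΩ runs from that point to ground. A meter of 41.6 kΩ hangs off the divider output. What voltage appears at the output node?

V_out ≈ 4.80 V

The load sits in parallel with R2: R2‖R_L = (46.1 × 41.6) / (46.1 + 41.6) = 21.87 kΩ.
V_out = 6.29 × 21.87 / (6.80 + 21.87) = 6.29 × 21.87/28.67 = 4.80 V.
(Unloaded it would have been 5.48 V.)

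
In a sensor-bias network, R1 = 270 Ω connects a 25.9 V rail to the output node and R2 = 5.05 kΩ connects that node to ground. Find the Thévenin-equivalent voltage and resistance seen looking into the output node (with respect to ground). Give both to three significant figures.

V_th is the open-circuit tap voltage: 25.9 × 5050/(270 + 5050) = 24.6 V.
With the supply zeroed, R1 and R2 appear in parallel from the tap: R_th = R1‖R2 = (270 × 5050)/5320 = 256 Ω.

V_th = 24.6 V, R_th = 256 Ω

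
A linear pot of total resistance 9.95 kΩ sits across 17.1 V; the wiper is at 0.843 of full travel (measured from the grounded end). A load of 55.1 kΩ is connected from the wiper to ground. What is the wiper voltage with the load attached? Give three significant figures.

The wiper splits the pot into (1−α)R = 1.562 kΩ above and αR = 8.388 kΩ below.
Lower section ‖ load = 7.280 kΩ.
V_wiper = 17.1 × 7.280/(1.562 + 7.280) = 14.1 V.

V ≈ 14.1 V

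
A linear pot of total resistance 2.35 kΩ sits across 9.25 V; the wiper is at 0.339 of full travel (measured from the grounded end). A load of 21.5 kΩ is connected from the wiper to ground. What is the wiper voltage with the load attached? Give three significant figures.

V ≈ 3.06 V

The wiper splits the pot into (1−α)R = 1553 Ω above and αR = 796.7 Ω below.
Lower section ‖ load = 768.2 Ω.
V_wiper = 9.25 × 768.2/(1553 + 768.2) = 3.06 V.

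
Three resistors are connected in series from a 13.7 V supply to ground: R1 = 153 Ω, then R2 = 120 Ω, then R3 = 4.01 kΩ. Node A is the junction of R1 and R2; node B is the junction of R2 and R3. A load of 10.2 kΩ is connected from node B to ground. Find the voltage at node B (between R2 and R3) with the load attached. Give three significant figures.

V ≈ 12.5 V

At node B, R3 is in parallel with the load: R3‖R_L = 2878 Ω.
Below node A the resistance is R2 + (R3‖R_L) = 2998 Ω, so V_A = 13.7 × 2998/3151 = 13.03 V.
Then V_B = V_A × (R3‖R_L)/(R2 + R3‖R_L) = 13.03 × 2878/2998 = 12.5 V.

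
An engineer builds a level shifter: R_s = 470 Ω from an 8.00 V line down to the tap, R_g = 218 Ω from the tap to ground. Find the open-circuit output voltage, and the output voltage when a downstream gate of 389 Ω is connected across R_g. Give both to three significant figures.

Unloaded: 2.53 V; loaded: 1.83 V

Open-circuit: V = 8.00 × 218/(470 + 218) = 2.53 V.
With the load, R_g becomes R_g‖R_L = 139.7 Ω, so V = 8.00 × 139.7/609.7 = 1.83 V.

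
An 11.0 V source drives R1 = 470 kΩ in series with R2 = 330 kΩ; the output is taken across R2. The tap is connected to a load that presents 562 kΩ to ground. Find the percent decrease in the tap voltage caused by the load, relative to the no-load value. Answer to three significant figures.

The divider's output (Thévenin) resistance is R1‖R2 = 193.9 kΩ.
Fractional drop under load = R_th/(R_th + R_L) = 193.9 / (193.9 + 562) = 0.2565.
So the output falls by 25.6 %.

25.6 %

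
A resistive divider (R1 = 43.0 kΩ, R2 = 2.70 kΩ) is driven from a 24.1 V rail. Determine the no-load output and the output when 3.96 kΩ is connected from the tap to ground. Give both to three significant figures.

Unloaded: 1.42 V; loaded: 0.867 V

Open-circuit: V = 24.1 × 2.70/(43.0 + 2.70) = 1.42 V.
With the load, R2 becomes R2‖R_L = 1.605 kΩ, so V = 24.1 × 1.605/44.61 = 0.867 V.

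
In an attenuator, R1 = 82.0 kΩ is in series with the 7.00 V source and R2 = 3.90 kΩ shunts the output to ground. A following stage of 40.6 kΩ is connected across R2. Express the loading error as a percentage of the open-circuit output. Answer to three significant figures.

The divider's output (Thévenin) resistance is R1‖R2 = 3.723 kΩ.
Fractional drop under load = R_th/(R_th + R_L) = 3.723 / (3.723 + 40.6) = 0.08400.
So the output falls by 8.40 %.

8.40 %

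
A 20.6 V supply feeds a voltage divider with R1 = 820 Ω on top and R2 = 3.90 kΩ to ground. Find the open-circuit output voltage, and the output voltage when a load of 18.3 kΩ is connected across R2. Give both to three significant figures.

Open-circuit: V = 20.6 × 3900/(820 + 3900) = 17.0 V.
With the load, R2 becomes R2‖R_L = 3215 Ω, so V = 20.6 × 3215/4035 = 16.4 V.

Unloaded: 17.0 V; loaded: 16.4 V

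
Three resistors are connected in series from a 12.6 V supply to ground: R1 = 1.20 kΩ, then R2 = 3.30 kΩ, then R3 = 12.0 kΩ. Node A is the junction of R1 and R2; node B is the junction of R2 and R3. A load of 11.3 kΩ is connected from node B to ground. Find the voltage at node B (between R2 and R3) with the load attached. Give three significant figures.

At node B, R3 is in parallel with the load: R3‖R_L = 5.820 kΩ.
Below node A the resistance is R2 + (R3‖R_L) = 9.120 kΩ, so V_A = 12.6 × 9.120/10.32 = 11.13 V.
Then V_B = V_A × (R3‖R_L)/(R2 + R3‖R_L) = 11.13 × 5.820/9.120 = 7.11 V.

V ≈ 7.11 V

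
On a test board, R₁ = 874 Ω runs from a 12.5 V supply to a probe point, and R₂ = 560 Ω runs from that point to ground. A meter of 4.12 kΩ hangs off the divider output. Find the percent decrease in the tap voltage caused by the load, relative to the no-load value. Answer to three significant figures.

The divider's output (Thévenin) resistance is R₁‖R₂ = 341.3 Ω.
Fractional drop under load = R_th/(R_th + R_L) = 341.3 / (341.3 + 4120) = 0.07650.
So the output falls by 7.65 %.

7.65 %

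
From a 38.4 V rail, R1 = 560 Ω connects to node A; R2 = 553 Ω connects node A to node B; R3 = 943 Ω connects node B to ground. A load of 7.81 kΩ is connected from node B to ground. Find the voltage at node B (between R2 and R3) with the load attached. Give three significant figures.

V ≈ 16.5 V

At node B, R3 is in parallel with the load: R3‖R_L = 841.4 Ω.
Below node A the resistance is R2 + (R3‖R_L) = 1394 Ω, so V_A = 38.4 × 1394/1954 = 27.40 V.
Then V_B = V_A × (R3‖R_L)/(R2 + R3‖R_L) = 27.40 × 841.4/1394 = 16.5 V.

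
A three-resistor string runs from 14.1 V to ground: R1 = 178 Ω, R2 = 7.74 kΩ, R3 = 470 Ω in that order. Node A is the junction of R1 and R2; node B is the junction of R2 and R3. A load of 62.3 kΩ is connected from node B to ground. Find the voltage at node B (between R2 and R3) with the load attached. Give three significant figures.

V ≈ 0.784 V

At node B, R3 is in parallel with the load: R3‖R_L = 466.5 Ω.
Below node A the resistance is R2 + (R3‖R_L) = 8206 Ω, so V_A = 14.1 × 8206/8384 = 13.80 V.
Then V_B = V_A × (R3‖R_L)/(R2 + R3‖R_L) = 13.80 × 466.5/8206 = 0.784 V.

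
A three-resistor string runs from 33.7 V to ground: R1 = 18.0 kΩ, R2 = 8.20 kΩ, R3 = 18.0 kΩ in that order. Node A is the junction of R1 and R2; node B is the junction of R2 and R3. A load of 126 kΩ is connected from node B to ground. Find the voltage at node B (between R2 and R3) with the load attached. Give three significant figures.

V ≈ 12.7 V

At node B, R3 is in parallel with the load: R3‖R_L = 15.75 kΩ.
Below node A the resistance is R2 + (R3‖R_L) = 23.95 kΩ, so V_A = 33.7 × 23.95/41.95 = 19.24 V.
Then V_B = V_A × (R3‖R_L)/(R2 + R3‖R_L) = 19.24 × 15.75/23.95 = 12.7 V.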